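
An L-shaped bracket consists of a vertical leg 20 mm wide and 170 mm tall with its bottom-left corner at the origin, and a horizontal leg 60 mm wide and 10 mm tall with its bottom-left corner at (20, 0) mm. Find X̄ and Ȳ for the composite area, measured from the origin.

Part | A | x̄ᵢ | ȳᵢ | A·x̄ᵢ | A·ȳᵢ
vertical leg | 3400.00 | 10.00 | 85.00 | 34000.00 | 289000.00
horizontal leg | 600.00 | 50.00 | 5.00 | 30000.00 | 3000.00
Σ | 4000.00 |  |  | 64000.00 | 292000.00
X̄ = 64000.00 / 4000.00 = 16.00 mm
Ȳ = 292000.00 / 4000.00 = 73.00 mm

X̄ = 16.00 mm, Ȳ = 73.00 mm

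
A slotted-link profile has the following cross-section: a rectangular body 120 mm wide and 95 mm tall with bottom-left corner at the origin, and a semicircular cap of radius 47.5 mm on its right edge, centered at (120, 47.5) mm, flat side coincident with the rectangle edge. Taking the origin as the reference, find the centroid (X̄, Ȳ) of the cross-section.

Part | A | x̄ᵢ | ȳᵢ | A·x̄ᵢ | A·ȳᵢ
rectangular body | 11400.00 | 60.00 | 47.50 | 684000.00 | 541500.00
semicircular end | 3544.11 | 140.16 | 47.50 | 496741.02 | 168345.19
Σ | 14944.11 |  |  | 1180741.02 | 709845.19
X̄ = 1180741.02 / 14944.11 = 79.01 mm
Ȳ = 709845.19 / 14944.11 = 47.50 mm

X̄ = 79.01 mm, Ȳ = 47.50 mm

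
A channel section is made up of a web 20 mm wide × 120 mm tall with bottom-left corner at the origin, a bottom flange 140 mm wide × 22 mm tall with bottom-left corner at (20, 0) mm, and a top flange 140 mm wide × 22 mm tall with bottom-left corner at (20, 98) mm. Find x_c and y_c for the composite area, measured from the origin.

Part | A | x̄ᵢ | ȳᵢ | A·x̄ᵢ | A·ȳᵢ
web | 2400.00 | 10.00 | 60.00 | 24000.00 | 144000.00
bottom flange | 3080.00 | 90.00 | 11.00 | 277200.00 | 33880.00
top flange | 3080.00 | 90.00 | 109.00 | 277200.00 | 335720.00
Σ | 8560.00 |  |  | 578400.00 | 513600.00
x_c = 578400.00 / 8560.00 = 67.57 mm
y_c = 513600.00 / 8560.00 = 60.00 mm

x_c = 67.57 mm, y_c = 60.00 mm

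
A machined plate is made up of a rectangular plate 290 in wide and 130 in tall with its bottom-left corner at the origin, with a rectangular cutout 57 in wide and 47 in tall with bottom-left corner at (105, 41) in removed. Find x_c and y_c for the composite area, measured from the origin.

x_c = 145.88 in, y_c = 65.04 in

plate: A = 290 × 130 = 37700.00, centroid at (145.00, 65.00).
hole: A = −(57 × 47) = -2679.00, centroid at (133.50, 64.50).
ΣA = 35021.00 in², ΣAx_c = 5108853.50 in³, ΣAy_c = 2277704.50 in³.
x_c = 5108853.50/35021.00 = 145.88 in; y_c = 2277704.50/35021.00 = 65.04 in.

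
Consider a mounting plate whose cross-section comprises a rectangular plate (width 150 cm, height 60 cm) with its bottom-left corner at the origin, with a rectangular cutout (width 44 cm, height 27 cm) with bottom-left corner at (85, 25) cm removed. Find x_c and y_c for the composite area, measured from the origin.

x_c = 70.13 cm, y_c = 28.71 cm

Part | A | x̄ᵢ | ȳᵢ | A·x̄ᵢ | A·ȳᵢ
plate | 9000.00 | 75.00 | 30.00 | 675000.00 | 270000.00
hole | -1188.00 | 107.00 | 38.50 | -127116.00 | -45738.00
Σ | 7812.00 |  |  | 547884.00 | 224262.00
x_c = 547884.00 / 7812.00 = 70.13 cm
y_c = 224262.00 / 7812.00 = 28.71 cm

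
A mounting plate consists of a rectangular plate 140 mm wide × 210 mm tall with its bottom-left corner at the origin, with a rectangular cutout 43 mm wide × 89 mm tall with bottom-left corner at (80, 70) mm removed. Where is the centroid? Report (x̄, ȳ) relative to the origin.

Part | A | x̄ᵢ | ȳᵢ | A·x̄ᵢ | A·ȳᵢ
plate | 29400.00 | 70.00 | 105.00 | 2058000.00 | 3087000.00
hole | -3827.00 | 101.50 | 114.50 | -388440.50 | -438191.50
Σ | 25573.00 |  |  | 1669559.50 | 2648808.50
x̄ = 1669559.50 / 25573.00 = 65.29 mm
ȳ = 2648808.50 / 25573.00 = 103.58 mm

x̄ = 65.29 mm, ȳ = 103.58 mm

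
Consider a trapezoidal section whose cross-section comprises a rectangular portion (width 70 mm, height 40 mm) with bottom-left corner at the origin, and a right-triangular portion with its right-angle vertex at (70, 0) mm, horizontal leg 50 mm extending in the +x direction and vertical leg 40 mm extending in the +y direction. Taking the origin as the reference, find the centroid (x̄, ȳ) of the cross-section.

rectangular portion: A = 70 × 40 = 2800.00, centroid at (35.00, 20.00).
triangular portion: A = ½·50·40 = 1000.00, centroid at (86.67, 13.33).
ΣA = 3800.00 mm², ΣAx̄ = 184666.67 mm³, ΣAȳ = 69333.33 mm³.
x̄ = 184666.67/3800.00 = 48.60 mm; ȳ = 69333.33/3800.00 = 18.25 mm.

x̄ = 48.60 mm, ȳ = 18.25 mm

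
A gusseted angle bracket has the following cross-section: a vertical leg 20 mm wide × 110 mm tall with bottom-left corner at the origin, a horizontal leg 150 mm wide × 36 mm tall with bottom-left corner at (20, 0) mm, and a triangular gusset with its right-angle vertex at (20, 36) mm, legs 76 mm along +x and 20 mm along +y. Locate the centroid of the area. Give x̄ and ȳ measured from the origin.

x̄ = 68.12 mm, ȳ = 29.98 mm

Part | A | x̄ᵢ | ȳᵢ | A·x̄ᵢ | A·ȳᵢ
vertical leg | 2200.00 | 10.00 | 55.00 | 22000.00 | 121000.00
horizontal leg | 5400.00 | 95.00 | 18.00 | 513000.00 | 97200.00
gusset | 760.00 | 45.33 | 42.67 | 34453.33 | 32426.67
Σ | 8360.00 |  |  | 569453.33 | 250626.67
x̄ = 569453.33 / 8360.00 = 68.12 mm
ȳ = 250626.67 / 8360.00 = 29.98 mm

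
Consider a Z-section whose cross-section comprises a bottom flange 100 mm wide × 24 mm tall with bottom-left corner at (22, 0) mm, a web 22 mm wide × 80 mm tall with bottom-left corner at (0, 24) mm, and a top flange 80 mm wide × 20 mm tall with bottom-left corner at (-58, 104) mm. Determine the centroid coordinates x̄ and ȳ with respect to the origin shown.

Part | A | x̄ᵢ | ȳᵢ | A·x̄ᵢ | A·ȳᵢ
bottom flange | 2400.00 | 72.00 | 12.00 | 172800.00 | 28800.00
web | 1760.00 | 11.00 | 64.00 | 19360.00 | 112640.00
top flange | 1600.00 | -18.00 | 114.00 | -28800.00 | 182400.00
Σ | 5760.00 |  |  | 163360.00 | 323840.00
x̄ = 163360.00 / 5760.00 = 28.36 mm
ȳ = 323840.00 / 5760.00 = 56.22 mm

x̄ = 28.36 mm, ȳ = 56.22 mm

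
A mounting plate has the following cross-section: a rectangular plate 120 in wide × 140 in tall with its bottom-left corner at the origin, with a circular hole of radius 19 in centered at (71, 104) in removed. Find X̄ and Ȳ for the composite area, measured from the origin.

plate: A = 120 × 140 = 16800.00, centroid at (60.00, 70.00).
hole: A = −π·19² = -1134.11, centroid at (71.00, 104.00).
ΣA = 15665.89 in², ΣAX̄ = 927477.84 in³, ΣAȲ = 1058052.05 in³.
X̄ = 927477.84/15665.89 = 59.20 in; Ȳ = 1058052.05/15665.89 = 67.54 in.

X̄ = 59.20 in, Ȳ = 67.54 in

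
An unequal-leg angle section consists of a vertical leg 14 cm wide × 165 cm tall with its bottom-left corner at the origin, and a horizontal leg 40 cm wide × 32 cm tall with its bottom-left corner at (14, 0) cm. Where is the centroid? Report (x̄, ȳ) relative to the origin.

Part | A | x̄ᵢ | ȳᵢ | A·x̄ᵢ | A·ȳᵢ
vertical leg | 2310.00 | 7.00 | 82.50 | 16170.00 | 190575.00
horizontal leg | 1280.00 | 34.00 | 16.00 | 43520.00 | 20480.00
Σ | 3590.00 |  |  | 59690.00 | 211055.00
x̄ = 59690.00 / 3590.00 = 16.63 cm
ȳ = 211055.00 / 3590.00 = 58.79 cm

x̄ = 16.63 cm, ȳ = 58.79 cm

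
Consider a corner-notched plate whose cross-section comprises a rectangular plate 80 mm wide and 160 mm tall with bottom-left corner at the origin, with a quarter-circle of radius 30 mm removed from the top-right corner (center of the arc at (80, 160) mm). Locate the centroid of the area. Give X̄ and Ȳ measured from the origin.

plate: A = 80 × 160 = 12800.00, centroid at (40.00, 80.00).
removed quarter-circle: A = −¼π·30² = -706.86, centroid at (67.27, 147.27).
ΣA = 12093.14 mm², ΣAX̄ = 464451.33 mm³, ΣAȲ = 919902.66 mm³.
X̄ = 464451.33/12093.14 = 38.41 mm; Ȳ = 919902.66/12093.14 = 76.07 mm.

X̄ = 38.41 mm, Ȳ = 76.07 mm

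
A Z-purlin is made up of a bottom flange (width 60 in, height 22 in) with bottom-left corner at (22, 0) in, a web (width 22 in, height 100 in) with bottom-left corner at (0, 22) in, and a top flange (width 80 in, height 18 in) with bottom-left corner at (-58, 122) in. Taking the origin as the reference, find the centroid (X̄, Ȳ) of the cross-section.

X̄ = 13.49 in, Ȳ = 72.90 in

bottom flange: A = 60 × 22 = 1320.00, centroid at (52.00, 11.00).
web: A = 22 × 100 = 2200.00, centroid at (11.00, 72.00).
top flange: A = 80 × 18 = 1440.00, centroid at (-18.00, 131.00).
ΣA = 4960.00 in²
ΣAX̄ = (1320.00)(52.00) + (2200.00)(11.00) + (1440.00)(-18.00) = 66920.00 in³
ΣAȲ = (1320.00)(11.00) + (2200.00)(72.00) + (1440.00)(131.00) = 361560.00 in³
X̄ = 66920.00 / 4960.00 = 13.49 in
Ȳ = 361560.00 / 4960.00 = 72.90 in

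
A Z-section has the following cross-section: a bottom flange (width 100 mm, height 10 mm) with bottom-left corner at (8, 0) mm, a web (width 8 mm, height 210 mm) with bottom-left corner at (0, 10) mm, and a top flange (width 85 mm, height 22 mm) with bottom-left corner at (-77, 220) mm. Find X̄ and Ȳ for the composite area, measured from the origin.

X̄ = 0.05 mm, Ȳ = 138.50 mm

Part | A | x̄ᵢ | ȳᵢ | A·x̄ᵢ | A·ȳᵢ
bottom flange | 1000.00 | 58.00 | 5.00 | 58000.00 | 5000.00
web | 1680.00 | 4.00 | 115.00 | 6720.00 | 193200.00
top flange | 1870.00 | -34.50 | 231.00 | -64515.00 | 431970.00
Σ | 4550.00 |  |  | 205.00 | 630170.00
X̄ = 205.00 / 4550.00 = 0.05 mm
Ȳ = 630170.00 / 4550.00 = 138.50 mm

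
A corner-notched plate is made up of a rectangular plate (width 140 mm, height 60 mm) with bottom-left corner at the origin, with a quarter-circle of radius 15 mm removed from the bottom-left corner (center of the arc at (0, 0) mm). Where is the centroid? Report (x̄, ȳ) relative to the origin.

x̄ = 71.37 mm, ȳ = 30.51 mm

plate: A = 140 × 60 = 8400.00, centroid at (70.00, 30.00).
removed quarter-circle: A = −¼π·15² = -176.71, centroid at (6.37, 6.37).
ΣA = 8223.29 mm², ΣAx̄ = 586875.00 mm³, ΣAȳ = 250875.00 mm³.
x̄ = 586875.00/8223.29 = 71.37 mm; ȳ = 250875.00/8223.29 = 30.51 mm.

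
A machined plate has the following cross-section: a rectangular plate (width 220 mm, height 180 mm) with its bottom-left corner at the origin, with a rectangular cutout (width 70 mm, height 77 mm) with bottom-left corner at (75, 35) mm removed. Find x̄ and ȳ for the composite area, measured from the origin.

x̄ = 110.00 mm, ȳ = 92.60 mm

plate: A = 220 × 180 = 39600.00, centroid at (110.00, 90.00).
hole: A = −(70 × 77) = -5390.00, centroid at (110.00, 73.50).
ΣA = 34210.00 mm², ΣAx̄ = 3763100.00 mm³, ΣAȳ = 3167835.00 mm³.
x̄ = 3763100.00/34210.00 = 110.00 mm; ȳ = 3167835.00/34210.00 = 92.60 mm.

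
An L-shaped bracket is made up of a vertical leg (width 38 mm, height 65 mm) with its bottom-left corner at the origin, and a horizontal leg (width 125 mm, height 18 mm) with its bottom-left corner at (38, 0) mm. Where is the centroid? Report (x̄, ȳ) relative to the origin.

vertical leg: A = 38 × 65 = 2470.00, centroid at (19.00, 32.50).
horizontal leg: A = 125 × 18 = 2250.00, centroid at (100.50, 9.00).
ΣA = 4720.00 mm²
ΣAx̄ = (2470.00)(19.00) + (2250.00)(100.50) = 273055.00 mm³
ΣAȳ = (2470.00)(32.50) + (2250.00)(9.00) = 100525.00 mm³
x̄ = 273055.00 / 4720.00 = 57.85 mm
ȳ = 100525.00 / 4720.00 = 21.30 mm

x̄ = 57.85 mm, ȳ = 21.30 mm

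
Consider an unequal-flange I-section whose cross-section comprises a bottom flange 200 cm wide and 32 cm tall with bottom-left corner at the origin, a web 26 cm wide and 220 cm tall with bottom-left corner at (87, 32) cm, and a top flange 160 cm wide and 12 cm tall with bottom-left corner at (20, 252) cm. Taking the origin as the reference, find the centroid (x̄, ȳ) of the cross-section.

x̄ = 100.00 cm, ȳ = 100.43 cm

bottom flange: A = 200 × 32 = 6400.00, centroid at (100.00, 16.00).
web: A = 26 × 220 = 5720.00, centroid at (100.00, 142.00).
top flange: A = 160 × 12 = 1920.00, centroid at (100.00, 258.00).
ΣA = 14040.00 cm², ΣAx̄ = 1404000.00 cm³, ΣAȳ = 1410000.00 cm³.
x̄ = 1404000.00/14040.00 = 100.00 cm; ȳ = 1410000.00/14040.00 = 100.43 cm.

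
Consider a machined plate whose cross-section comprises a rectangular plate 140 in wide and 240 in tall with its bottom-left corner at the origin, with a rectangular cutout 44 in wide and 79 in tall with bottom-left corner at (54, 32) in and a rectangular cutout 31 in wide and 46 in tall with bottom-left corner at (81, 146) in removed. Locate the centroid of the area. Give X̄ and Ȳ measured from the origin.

plate: A = 140 × 240 = 33600.00, centroid at (70.00, 120.00).
hole 1: A = −(44 × 79) = -3476.00, centroid at (76.00, 71.50).
hole 2: A = −(31 × 46) = -1426.00, centroid at (96.50, 169.00).
ΣA = 28698.00 in², ΣAX̄ = 1950215.00 in³, ΣAȲ = 3542472.00 in³.
X̄ = 1950215.00/28698.00 = 67.96 in; Ȳ = 3542472.00/28698.00 = 123.44 in.

X̄ = 67.96 in, Ȳ = 123.44 in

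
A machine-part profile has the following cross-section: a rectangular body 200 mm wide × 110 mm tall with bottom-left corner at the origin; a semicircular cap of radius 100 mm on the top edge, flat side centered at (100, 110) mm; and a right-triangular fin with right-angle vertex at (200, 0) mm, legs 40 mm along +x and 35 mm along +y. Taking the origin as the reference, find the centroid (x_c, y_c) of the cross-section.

Part | A | x̄ᵢ | ȳᵢ | A·x̄ᵢ | A·ȳᵢ
rectangular body | 22000.00 | 100.00 | 55.00 | 2200000.00 | 1210000.00
semicircular top | 15707.96 | 100.00 | 152.44 | 1570796.33 | 2394542.63
triangular fin | 700.00 | 213.33 | 11.67 | 149333.33 | 8166.67
Σ | 38407.96 |  |  | 3920129.66 | 3612709.29
x_c = 3920129.66 / 38407.96 = 102.07 mm
y_c = 3612709.29 / 38407.96 = 94.06 mm

x_c = 102.07 mm, y_c = 94.06 mm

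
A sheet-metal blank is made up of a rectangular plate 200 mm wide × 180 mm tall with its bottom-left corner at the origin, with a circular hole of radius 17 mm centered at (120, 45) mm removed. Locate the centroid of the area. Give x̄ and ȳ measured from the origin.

Part | A | x̄ᵢ | ȳᵢ | A·x̄ᵢ | A·ȳᵢ
plate | 36000.00 | 100.00 | 90.00 | 3600000.00 | 3240000.00
hole | -907.92 | 120.00 | 45.00 | -108950.43 | -40856.41
Σ | 35092.08 |  |  | 3491049.57 | 3199143.59
x̄ = 3491049.57 / 35092.08 = 99.48 mm
ȳ = 3199143.59 / 35092.08 = 91.16 mm

x̄ = 99.48 mm, ȳ = 91.16 mm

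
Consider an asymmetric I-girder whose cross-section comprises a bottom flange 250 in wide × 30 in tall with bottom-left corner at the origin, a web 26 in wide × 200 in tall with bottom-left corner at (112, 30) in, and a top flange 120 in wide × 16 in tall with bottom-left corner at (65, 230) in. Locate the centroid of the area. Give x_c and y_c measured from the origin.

x_c = 125.00 in, y_c = 85.19 in

Part | A | x̄ᵢ | ȳᵢ | A·x̄ᵢ | A·ȳᵢ
bottom flange | 7500.00 | 125.00 | 15.00 | 937500.00 | 112500.00
web | 5200.00 | 125.00 | 130.00 | 650000.00 | 676000.00
top flange | 1920.00 | 125.00 | 238.00 | 240000.00 | 456960.00
Σ | 14620.00 |  |  | 1827500.00 | 1245460.00
x_c = 1827500.00 / 14620.00 = 125.00 in
y_c = 1245460.00 / 14620.00 = 85.19 in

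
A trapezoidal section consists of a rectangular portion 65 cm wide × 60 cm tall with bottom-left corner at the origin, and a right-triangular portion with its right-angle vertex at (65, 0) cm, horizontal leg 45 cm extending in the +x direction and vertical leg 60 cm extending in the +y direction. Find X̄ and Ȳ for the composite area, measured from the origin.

rectangular portion: A = 65 × 60 = 3900.00, centroid at (32.50, 30.00).
triangular portion: A = ½·45·60 = 1350.00, centroid at (80.00, 20.00).
ΣA = 5250.00 cm²
ΣAX̄ = (3900.00)(32.50) + (1350.00)(80.00) = 234750.00 cm³
ΣAȲ = (3900.00)(30.00) + (1350.00)(20.00) = 144000.00 cm³
X̄ = 234750.00 / 5250.00 = 44.71 cm
Ȳ = 144000.00 / 5250.00 = 27.43 cm

X̄ = 44.71 cm, Ȳ = 27.43 cm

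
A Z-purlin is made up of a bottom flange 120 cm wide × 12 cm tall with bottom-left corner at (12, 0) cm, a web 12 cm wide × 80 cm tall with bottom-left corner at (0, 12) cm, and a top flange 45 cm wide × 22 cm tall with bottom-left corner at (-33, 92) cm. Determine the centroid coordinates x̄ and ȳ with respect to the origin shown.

bottom flange: A = 120 × 12 = 1440.00, centroid at (72.00, 6.00).
web: A = 12 × 80 = 960.00, centroid at (6.00, 52.00).
top flange: A = 45 × 22 = 990.00, centroid at (-10.50, 103.00).
ΣA = 3390.00 cm², ΣAx̄ = 99045.00 cm³, ΣAȳ = 160530.00 cm³.
x̄ = 99045.00/3390.00 = 29.22 cm; ȳ = 160530.00/3390.00 = 47.35 cm.

x̄ = 29.22 cm, ȳ = 47.35 cm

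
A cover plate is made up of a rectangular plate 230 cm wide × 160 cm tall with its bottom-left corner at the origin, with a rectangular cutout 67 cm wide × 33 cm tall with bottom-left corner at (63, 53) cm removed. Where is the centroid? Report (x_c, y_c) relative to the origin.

plate: A = 230 × 160 = 36800.00, centroid at (115.00, 80.00).
hole: A = −(67 × 33) = -2211.00, centroid at (96.50, 69.50).
ΣA = 34589.00 cm²
ΣAx_c = (36800.00)(115.00) + (-2211.00)(96.50) = 4018638.50 cm³
ΣAy_c = (36800.00)(80.00) + (-2211.00)(69.50) = 2790335.50 cm³
x_c = 4018638.50 / 34589.00 = 116.18 cm
y_c = 2790335.50 / 34589.00 = 80.67 cm

x_c = 116.18 cm, y_c = 80.67 cm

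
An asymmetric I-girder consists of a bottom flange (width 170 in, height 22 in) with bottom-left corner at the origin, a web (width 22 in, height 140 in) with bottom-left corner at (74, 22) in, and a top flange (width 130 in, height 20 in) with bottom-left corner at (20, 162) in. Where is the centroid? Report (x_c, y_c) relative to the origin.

bottom flange: A = 170 × 22 = 3740.00, centroid at (85.00, 11.00).
web: A = 22 × 140 = 3080.00, centroid at (85.00, 92.00).
top flange: A = 130 × 20 = 2600.00, centroid at (85.00, 172.00).
ΣA = 9420.00 in²
ΣAx_c = (3740.00)(85.00) + (3080.00)(85.00) + (2600.00)(85.00) = 800700.00 in³
ΣAy_c = (3740.00)(11.00) + (3080.00)(92.00) + (2600.00)(172.00) = 771700.00 in³
x_c = 800700.00 / 9420.00 = 85.00 in
y_c = 771700.00 / 9420.00 = 81.92 in

x_c = 85.00 in, y_c = 81.92 in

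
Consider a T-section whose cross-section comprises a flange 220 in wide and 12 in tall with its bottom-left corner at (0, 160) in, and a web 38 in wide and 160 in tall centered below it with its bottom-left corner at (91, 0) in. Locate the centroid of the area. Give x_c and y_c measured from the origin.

Part | A | x̄ᵢ | ȳᵢ | A·x̄ᵢ | A·ȳᵢ
web | 6080.00 | 110.00 | 80.00 | 668800.00 | 486400.00
flange | 2640.00 | 110.00 | 166.00 | 290400.00 | 438240.00
Σ | 8720.00 |  |  | 959200.00 | 924640.00
x_c = 959200.00 / 8720.00 = 110.00 in
y_c = 924640.00 / 8720.00 = 106.04 in

x_c = 110.00 in, y_c = 106.04 in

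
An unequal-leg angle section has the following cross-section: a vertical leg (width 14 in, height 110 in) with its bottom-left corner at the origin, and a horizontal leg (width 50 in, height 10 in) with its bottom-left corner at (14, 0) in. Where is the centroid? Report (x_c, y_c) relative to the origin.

x_c = 14.84 in, y_c = 42.75 in

vertical leg: A = 14 × 110 = 1540.00, centroid at (7.00, 55.00).
horizontal leg: A = 50 × 10 = 500.00, centroid at (39.00, 5.00).
ΣA = 2040.00 in², ΣAx_c = 30280.00 in³, ΣAy_c = 87200.00 in³.
x_c = 30280.00/2040.00 = 14.84 in; y_c = 87200.00/2040.00 = 42.75 in.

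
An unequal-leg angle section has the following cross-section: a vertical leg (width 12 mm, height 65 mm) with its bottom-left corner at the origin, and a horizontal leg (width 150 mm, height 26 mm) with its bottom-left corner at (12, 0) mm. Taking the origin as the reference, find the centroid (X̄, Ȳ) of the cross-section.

vertical leg: A = 12 × 65 = 780.00, centroid at (6.00, 32.50).
horizontal leg: A = 150 × 26 = 3900.00, centroid at (87.00, 13.00).
ΣA = 4680.00 mm²
ΣAX̄ = (780.00)(6.00) + (3900.00)(87.00) = 343980.00 mm³
ΣAȲ = (780.00)(32.50) + (3900.00)(13.00) = 76050.00 mm³
X̄ = 343980.00 / 4680.00 = 73.50 mm
Ȳ = 76050.00 / 4680.00 = 16.25 mm

X̄ = 73.50 mm, Ȳ = 16.25 mm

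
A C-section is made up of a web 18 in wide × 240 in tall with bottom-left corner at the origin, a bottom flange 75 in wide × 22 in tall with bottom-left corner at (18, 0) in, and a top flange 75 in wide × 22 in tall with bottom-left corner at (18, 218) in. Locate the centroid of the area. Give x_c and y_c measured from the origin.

x_c = 29.14 in, y_c = 120.00 in

web: A = 18 × 240 = 4320.00, centroid at (9.00, 120.00).
bottom flange: A = 75 × 22 = 1650.00, centroid at (55.50, 11.00).
top flange: A = 75 × 22 = 1650.00, centroid at (55.50, 229.00).
ΣA = 7620.00 in², ΣAx_c = 222030.00 in³, ΣAy_c = 914400.00 in³.
x_c = 222030.00/7620.00 = 29.14 in; y_c = 914400.00/7620.00 = 120.00 in.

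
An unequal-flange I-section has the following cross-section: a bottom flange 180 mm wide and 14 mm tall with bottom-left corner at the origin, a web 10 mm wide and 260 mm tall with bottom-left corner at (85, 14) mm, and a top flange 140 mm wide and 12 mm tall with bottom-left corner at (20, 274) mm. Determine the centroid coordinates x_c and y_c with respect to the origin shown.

x_c = 90.00 mm, y_c = 126.83 mm

bottom flange: A = 180 × 14 = 2520.00, centroid at (90.00, 7.00).
web: A = 10 × 260 = 2600.00, centroid at (90.00, 144.00).
top flange: A = 140 × 12 = 1680.00, centroid at (90.00, 280.00).
ΣA = 6800.00 mm², ΣAx_c = 612000.00 mm³, ΣAy_c = 862440.00 mm³.
x_c = 612000.00/6800.00 = 90.00 mm; y_c = 862440.00/6800.00 = 126.83 mm.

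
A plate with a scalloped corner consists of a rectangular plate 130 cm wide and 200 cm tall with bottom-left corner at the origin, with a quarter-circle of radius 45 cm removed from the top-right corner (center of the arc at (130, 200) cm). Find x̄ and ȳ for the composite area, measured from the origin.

plate: A = 130 × 200 = 26000.00, centroid at (65.00, 100.00).
removed quarter-circle: A = −¼π·45² = -1590.43, centroid at (110.90, 180.90).
ΣA = 24409.57 cm², ΣAx̄ = 1513618.93 cm³, ΣAȳ = 2312288.74 cm³.
x̄ = 1513618.93/24409.57 = 62.01 cm; ȳ = 2312288.74/24409.57 = 94.73 cm.

x̄ = 62.01 cm, ȳ = 94.73 cm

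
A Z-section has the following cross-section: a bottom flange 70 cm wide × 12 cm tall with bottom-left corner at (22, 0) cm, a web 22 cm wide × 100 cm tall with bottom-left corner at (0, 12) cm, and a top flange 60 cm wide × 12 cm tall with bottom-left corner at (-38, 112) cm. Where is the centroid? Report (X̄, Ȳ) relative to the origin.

bottom flange: A = 70 × 12 = 840.00, centroid at (57.00, 6.00).
web: A = 22 × 100 = 2200.00, centroid at (11.00, 62.00).
top flange: A = 60 × 12 = 720.00, centroid at (-8.00, 118.00).
ΣA = 3760.00 cm², ΣAX̄ = 66320.00 cm³, ΣAȲ = 226400.00 cm³.
X̄ = 66320.00/3760.00 = 17.64 cm; Ȳ = 226400.00/3760.00 = 60.21 cm.

X̄ = 17.64 cm, Ȳ = 60.21 cm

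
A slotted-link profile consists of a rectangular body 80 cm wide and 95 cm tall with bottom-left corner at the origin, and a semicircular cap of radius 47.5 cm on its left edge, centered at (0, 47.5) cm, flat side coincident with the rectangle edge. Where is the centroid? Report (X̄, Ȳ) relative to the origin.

X̄ = 20.87 cm, Ȳ = 47.50 cm

rectangular body: A = 80 × 95 = 7600.00, centroid at (40.00, 47.50).
semicircular end: A = ½π·47.5² = 3544.11, centroid at (-20.16, 47.50).
ΣA = 11144.11 cm², ΣAX̄ = 232552.08 cm³, ΣAȲ = 529345.19 cm³.
X̄ = 232552.08/11144.11 = 20.87 cm; Ȳ = 529345.19/11144.11 = 47.50 cm.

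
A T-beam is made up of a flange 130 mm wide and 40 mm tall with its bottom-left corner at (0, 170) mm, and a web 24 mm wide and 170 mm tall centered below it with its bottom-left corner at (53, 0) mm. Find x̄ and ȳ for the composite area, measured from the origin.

x̄ = 65.00 mm, ȳ = 143.84 mm

web: A = 24 × 170 = 4080.00, centroid at (65.00, 85.00).
flange: A = 130 × 40 = 5200.00, centroid at (65.00, 190.00).
ΣA = 9280.00 mm², ΣAx̄ = 603200.00 mm³, ΣAȳ = 1334800.00 mm³.
x̄ = 603200.00/9280.00 = 65.00 mm; ȳ = 1334800.00/9280.00 = 143.84 mm.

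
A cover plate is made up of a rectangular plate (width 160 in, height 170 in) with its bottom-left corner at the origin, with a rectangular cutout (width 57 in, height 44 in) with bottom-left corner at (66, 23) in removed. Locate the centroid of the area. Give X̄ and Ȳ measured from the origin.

Part | A | x̄ᵢ | ȳᵢ | A·x̄ᵢ | A·ȳᵢ
plate | 27200.00 | 80.00 | 85.00 | 2176000.00 | 2312000.00
hole | -2508.00 | 94.50 | 45.00 | -237006.00 | -112860.00
Σ | 24692.00 |  |  | 1938994.00 | 2199140.00
X̄ = 1938994.00 / 24692.00 = 78.53 in
Ȳ = 2199140.00 / 24692.00 = 89.06 in

X̄ = 78.53 in, Ȳ = 89.06 in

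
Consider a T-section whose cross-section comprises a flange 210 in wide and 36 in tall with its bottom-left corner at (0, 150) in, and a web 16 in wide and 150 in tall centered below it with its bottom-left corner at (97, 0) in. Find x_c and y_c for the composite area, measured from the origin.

x_c = 105.00 in, y_c = 145.59 in

web: A = 16 × 150 = 2400.00, centroid at (105.00, 75.00).
flange: A = 210 × 36 = 7560.00, centroid at (105.00, 168.00).
ΣA = 9960.00 in²
ΣAx_c = (2400.00)(105.00) + (7560.00)(105.00) = 1045800.00 in³
ΣAy_c = (2400.00)(75.00) + (7560.00)(168.00) = 1450080.00 in³
x_c = 1045800.00 / 9960.00 = 105.00 in
y_c = 1450080.00 / 9960.00 = 145.59 in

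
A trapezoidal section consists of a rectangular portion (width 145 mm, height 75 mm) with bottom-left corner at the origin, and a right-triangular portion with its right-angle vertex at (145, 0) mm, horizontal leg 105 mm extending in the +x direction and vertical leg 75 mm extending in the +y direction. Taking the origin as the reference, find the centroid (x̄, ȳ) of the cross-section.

rectangular portion: A = 145 × 75 = 10875.00, centroid at (72.50, 37.50).
triangular portion: A = ½·105·75 = 3937.50, centroid at (180.00, 25.00).
ΣA = 14812.50 mm²
ΣAx̄ = (10875.00)(72.50) + (3937.50)(180.00) = 1497187.50 mm³
ΣAȳ = (10875.00)(37.50) + (3937.50)(25.00) = 506250.00 mm³
x̄ = 1497187.50 / 14812.50 = 101.08 mm
ȳ = 506250.00 / 14812.50 = 34.18 mm

x̄ = 101.08 mm, ȳ = 34.18 mm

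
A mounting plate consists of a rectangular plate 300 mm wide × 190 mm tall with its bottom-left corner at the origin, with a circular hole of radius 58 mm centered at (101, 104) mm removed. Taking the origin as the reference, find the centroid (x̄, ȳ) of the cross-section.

plate: A = 300 × 190 = 57000.00, centroid at (150.00, 95.00).
hole: A = −π·58² = -10568.32, centroid at (101.00, 104.00).
ΣA = 46431.68 mm²
ΣAx̄ = (57000.00)(150.00) + (-10568.32)(101.00) = 7482599.91 mm³
ΣAȳ = (57000.00)(95.00) + (-10568.32)(104.00) = 4315894.96 mm³
x̄ = 7482599.91 / 46431.68 = 161.15 mm
ȳ = 4315894.96 / 46431.68 = 92.95 mm

x̄ = 161.15 mm, ȳ = 92.95 mm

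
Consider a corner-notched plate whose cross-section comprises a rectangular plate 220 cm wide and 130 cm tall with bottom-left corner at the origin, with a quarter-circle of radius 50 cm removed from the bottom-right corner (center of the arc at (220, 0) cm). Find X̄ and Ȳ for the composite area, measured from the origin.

X̄ = 103.46 cm, Ȳ = 68.23 cm

Part | A | x̄ᵢ | ȳᵢ | A·x̄ᵢ | A·ȳᵢ
plate | 28600.00 | 110.00 | 65.00 | 3146000.00 | 1859000.00
removed quarter-circle | -1963.50 | 198.78 | 21.22 | -390302.32 | -41666.67
Σ | 26636.50 |  |  | 2755697.68 | 1817333.33
X̄ = 2755697.68 / 26636.50 = 103.46 cm
Ȳ = 1817333.33 / 26636.50 = 68.23 cm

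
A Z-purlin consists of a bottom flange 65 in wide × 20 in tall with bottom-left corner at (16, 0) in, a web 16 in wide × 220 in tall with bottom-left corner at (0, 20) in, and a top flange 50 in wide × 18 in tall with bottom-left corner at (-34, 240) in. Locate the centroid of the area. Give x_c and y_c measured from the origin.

bottom flange: A = 65 × 20 = 1300.00, centroid at (48.50, 10.00).
web: A = 16 × 220 = 3520.00, centroid at (8.00, 130.00).
top flange: A = 50 × 18 = 900.00, centroid at (-9.00, 249.00).
ΣA = 5720.00 in²
ΣAx_c = (1300.00)(48.50) + (3520.00)(8.00) + (900.00)(-9.00) = 83110.00 in³
ΣAy_c = (1300.00)(10.00) + (3520.00)(130.00) + (900.00)(249.00) = 694700.00 in³
x_c = 83110.00 / 5720.00 = 14.53 in
y_c = 694700.00 / 5720.00 = 121.45 in

x_c = 14.53 in, y_c = 121.45 in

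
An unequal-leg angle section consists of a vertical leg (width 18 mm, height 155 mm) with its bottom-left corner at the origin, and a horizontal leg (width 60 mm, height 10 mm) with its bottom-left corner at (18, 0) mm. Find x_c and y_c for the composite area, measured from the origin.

x_c = 15.90 mm, y_c = 64.67 mm

vertical leg: A = 18 × 155 = 2790.00, centroid at (9.00, 77.50).
horizontal leg: A = 60 × 10 = 600.00, centroid at (48.00, 5.00).
ΣA = 3390.00 mm², ΣAx_c = 53910.00 mm³, ΣAy_c = 219225.00 mm³.
x_c = 53910.00/3390.00 = 15.90 mm; y_c = 219225.00/3390.00 = 64.67 mm.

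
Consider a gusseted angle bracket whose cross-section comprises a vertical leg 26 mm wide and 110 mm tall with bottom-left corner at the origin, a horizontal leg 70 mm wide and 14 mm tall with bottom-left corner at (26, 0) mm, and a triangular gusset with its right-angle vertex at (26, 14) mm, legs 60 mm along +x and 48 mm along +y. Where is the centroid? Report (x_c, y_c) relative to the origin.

vertical leg: A = 26 × 110 = 2860.00, centroid at (13.00, 55.00).
horizontal leg: A = 70 × 14 = 980.00, centroid at (61.00, 7.00).
gusset: A = ½·60·48 = 1440.00, centroid at (46.00, 30.00).
ΣA = 5280.00 mm², ΣAx_c = 163200.00 mm³, ΣAy_c = 207360.00 mm³.
x_c = 163200.00/5280.00 = 30.91 mm; y_c = 207360.00/5280.00 = 39.27 mm.

x_c = 30.91 mm, y_c = 39.27 mm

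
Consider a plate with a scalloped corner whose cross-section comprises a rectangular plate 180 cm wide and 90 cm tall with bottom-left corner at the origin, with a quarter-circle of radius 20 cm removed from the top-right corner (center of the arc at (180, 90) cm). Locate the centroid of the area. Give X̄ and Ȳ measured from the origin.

X̄ = 88.39 cm, Ȳ = 44.28 cm

Part | A | x̄ᵢ | ȳᵢ | A·x̄ᵢ | A·ȳᵢ
plate | 16200.00 | 90.00 | 45.00 | 1458000.00 | 729000.00
removed quarter-circle | -314.16 | 171.51 | 81.51 | -53882.00 | -25607.67
Σ | 15885.84 |  |  | 1404118.00 | 703392.33
X̄ = 1404118.00 / 15885.84 = 88.39 cm
Ȳ = 703392.33 / 15885.84 = 44.28 cm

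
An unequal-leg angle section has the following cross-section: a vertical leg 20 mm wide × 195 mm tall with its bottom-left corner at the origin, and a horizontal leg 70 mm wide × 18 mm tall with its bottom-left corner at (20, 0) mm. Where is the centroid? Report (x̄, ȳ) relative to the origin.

x̄ = 20.99 mm, ȳ = 75.89 mm

vertical leg: A = 20 × 195 = 3900.00, centroid at (10.00, 97.50).
horizontal leg: A = 70 × 18 = 1260.00, centroid at (55.00, 9.00).
ΣA = 5160.00 mm²
ΣAx̄ = (3900.00)(10.00) + (1260.00)(55.00) = 108300.00 mm³
ΣAȳ = (3900.00)(97.50) + (1260.00)(9.00) = 391590.00 mm³
x̄ = 108300.00 / 5160.00 = 20.99 mm
ȳ = 391590.00 / 5160.00 = 75.89 mm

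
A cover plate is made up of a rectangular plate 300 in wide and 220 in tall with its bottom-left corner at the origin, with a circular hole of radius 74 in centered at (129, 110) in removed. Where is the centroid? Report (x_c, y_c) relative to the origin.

x_c = 157.40 in, y_c = 110.00 in

Part | A | x̄ᵢ | ȳᵢ | A·x̄ᵢ | A·ȳᵢ
plate | 66000.00 | 150.00 | 110.00 | 9900000.00 | 7260000.00
hole | -17203.36 | 129.00 | 110.00 | -2219233.62 | -1892369.75
Σ | 48796.64 |  |  | 7680766.38 | 5367630.25
x_c = 7680766.38 / 48796.64 = 157.40 in
y_c = 5367630.25 / 48796.64 = 110.00 in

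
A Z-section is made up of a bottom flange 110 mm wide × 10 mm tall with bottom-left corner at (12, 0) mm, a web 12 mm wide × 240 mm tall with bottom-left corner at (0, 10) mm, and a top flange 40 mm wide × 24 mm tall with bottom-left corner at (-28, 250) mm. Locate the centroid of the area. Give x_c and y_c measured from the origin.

bottom flange: A = 110 × 10 = 1100.00, centroid at (67.00, 5.00).
web: A = 12 × 240 = 2880.00, centroid at (6.00, 130.00).
top flange: A = 40 × 24 = 960.00, centroid at (-8.00, 262.00).
ΣA = 4940.00 mm²
ΣAx_c = (1100.00)(67.00) + (2880.00)(6.00) + (960.00)(-8.00) = 83300.00 mm³
ΣAy_c = (1100.00)(5.00) + (2880.00)(130.00) + (960.00)(262.00) = 631420.00 mm³
x_c = 83300.00 / 4940.00 = 16.86 mm
y_c = 631420.00 / 4940.00 = 127.82 mm

x_c = 16.86 mm, y_c = 127.82 mm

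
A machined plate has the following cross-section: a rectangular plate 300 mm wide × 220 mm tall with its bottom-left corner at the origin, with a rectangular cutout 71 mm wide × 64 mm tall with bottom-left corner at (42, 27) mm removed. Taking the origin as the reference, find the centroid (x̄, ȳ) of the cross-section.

Part | A | x̄ᵢ | ȳᵢ | A·x̄ᵢ | A·ȳᵢ
plate | 66000.00 | 150.00 | 110.00 | 9900000.00 | 7260000.00
hole | -4544.00 | 77.50 | 59.00 | -352160.00 | -268096.00
Σ | 61456.00 |  |  | 9547840.00 | 6991904.00
x̄ = 9547840.00 / 61456.00 = 155.36 mm
ȳ = 6991904.00 / 61456.00 = 113.77 mm

x̄ = 155.36 mm, ȳ = 113.77 mm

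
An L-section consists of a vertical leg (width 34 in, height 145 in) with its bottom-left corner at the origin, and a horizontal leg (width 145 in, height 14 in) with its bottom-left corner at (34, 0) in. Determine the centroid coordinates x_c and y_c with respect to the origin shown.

x_c = 43.10 in, y_c = 53.40 in

vertical leg: A = 34 × 145 = 4930.00, centroid at (17.00, 72.50).
horizontal leg: A = 145 × 14 = 2030.00, centroid at (106.50, 7.00).
ΣA = 6960.00 in², ΣAx_c = 300005.00 in³, ΣAy_c = 371635.00 in³.
x_c = 300005.00/6960.00 = 43.10 in; y_c = 371635.00/6960.00 = 53.40 in.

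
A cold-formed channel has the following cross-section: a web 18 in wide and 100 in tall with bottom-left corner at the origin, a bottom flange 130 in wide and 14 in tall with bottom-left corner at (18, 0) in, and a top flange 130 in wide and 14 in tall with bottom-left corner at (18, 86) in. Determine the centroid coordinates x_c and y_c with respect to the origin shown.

web: A = 18 × 100 = 1800.00, centroid at (9.00, 50.00).
bottom flange: A = 130 × 14 = 1820.00, centroid at (83.00, 7.00).
top flange: A = 130 × 14 = 1820.00, centroid at (83.00, 93.00).
ΣA = 5440.00 in²
ΣAx_c = (1800.00)(9.00) + (1820.00)(83.00) + (1820.00)(83.00) = 318320.00 in³
ΣAy_c = (1800.00)(50.00) + (1820.00)(7.00) + (1820.00)(93.00) = 272000.00 in³
x_c = 318320.00 / 5440.00 = 58.51 in
y_c = 272000.00 / 5440.00 = 50.00 in

x_c = 58.51 in, y_c = 50.00 in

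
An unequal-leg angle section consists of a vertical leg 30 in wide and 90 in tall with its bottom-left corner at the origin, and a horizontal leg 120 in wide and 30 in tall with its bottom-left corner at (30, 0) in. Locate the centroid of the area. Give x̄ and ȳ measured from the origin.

x̄ = 57.86 in, ȳ = 27.86 in

Part | A | x̄ᵢ | ȳᵢ | A·x̄ᵢ | A·ȳᵢ
vertical leg | 2700.00 | 15.00 | 45.00 | 40500.00 | 121500.00
horizontal leg | 3600.00 | 90.00 | 15.00 | 324000.00 | 54000.00
Σ | 6300.00 |  |  | 364500.00 | 175500.00
x̄ = 364500.00 / 6300.00 = 57.86 in
ȳ = 175500.00 / 6300.00 = 27.86 in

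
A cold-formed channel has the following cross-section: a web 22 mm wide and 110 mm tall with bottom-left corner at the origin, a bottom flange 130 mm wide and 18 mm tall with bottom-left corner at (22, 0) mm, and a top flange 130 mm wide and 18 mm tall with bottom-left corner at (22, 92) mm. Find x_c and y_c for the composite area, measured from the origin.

web: A = 22 × 110 = 2420.00, centroid at (11.00, 55.00).
bottom flange: A = 130 × 18 = 2340.00, centroid at (87.00, 9.00).
top flange: A = 130 × 18 = 2340.00, centroid at (87.00, 101.00).
ΣA = 7100.00 mm², ΣAx_c = 433780.00 mm³, ΣAy_c = 390500.00 mm³.
x_c = 433780.00/7100.00 = 61.10 mm; y_c = 390500.00/7100.00 = 55.00 mm.

x_c = 61.10 mm, y_c = 55.00 mm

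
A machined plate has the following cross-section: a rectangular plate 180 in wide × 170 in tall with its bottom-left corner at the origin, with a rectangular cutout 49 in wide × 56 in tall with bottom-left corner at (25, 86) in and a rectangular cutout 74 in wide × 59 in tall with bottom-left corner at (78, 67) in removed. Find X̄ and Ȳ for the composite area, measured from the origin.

X̄ = 90.08 in, Ȳ = 79.47 in

plate: A = 180 × 170 = 30600.00, centroid at (90.00, 85.00).
hole 1: A = −(49 × 56) = -2744.00, centroid at (49.50, 114.00).
hole 2: A = −(74 × 59) = -4366.00, centroid at (115.00, 96.50).
ΣA = 23490.00 in², ΣAX̄ = 2116082.00 in³, ΣAȲ = 1866865.00 in³.
X̄ = 2116082.00/23490.00 = 90.08 in; Ȳ = 1866865.00/23490.00 = 79.47 in.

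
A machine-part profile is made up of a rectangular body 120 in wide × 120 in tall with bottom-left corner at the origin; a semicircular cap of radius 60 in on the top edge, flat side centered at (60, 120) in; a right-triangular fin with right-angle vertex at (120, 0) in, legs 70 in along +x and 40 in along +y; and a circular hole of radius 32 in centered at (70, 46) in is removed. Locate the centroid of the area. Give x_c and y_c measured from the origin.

x_c = 64.63 in, y_c = 85.39 in

rectangular body: A = 120 × 120 = 14400.00, centroid at (60.00, 60.00).
semicircular top: A = ½π·60² = 5654.87, centroid at (60.00, 145.46).
triangular fin: A = ½·70·40 = 1400.00, centroid at (143.33, 13.33).
hole: A = −π·32² = -3216.99, centroid at (70.00, 46.00).
ΣA = 18237.88 in², ΣAx_c = 1178769.31 in³, ΣAy_c = 1557269.10 in³.
x_c = 1178769.31/18237.88 = 64.63 in; y_c = 1557269.10/18237.88 = 85.39 in.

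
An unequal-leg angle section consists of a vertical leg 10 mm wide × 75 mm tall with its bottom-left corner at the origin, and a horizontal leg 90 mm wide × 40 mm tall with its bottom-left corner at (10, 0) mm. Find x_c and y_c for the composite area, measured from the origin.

x_c = 46.38 mm, y_c = 23.02 mm

Part | A | x̄ᵢ | ȳᵢ | A·x̄ᵢ | A·ȳᵢ
vertical leg | 750.00 | 5.00 | 37.50 | 3750.00 | 28125.00
horizontal leg | 3600.00 | 55.00 | 20.00 | 198000.00 | 72000.00
Σ | 4350.00 |  |  | 201750.00 | 100125.00
x_c = 201750.00 / 4350.00 = 46.38 mm
y_c = 100125.00 / 4350.00 = 23.02 mm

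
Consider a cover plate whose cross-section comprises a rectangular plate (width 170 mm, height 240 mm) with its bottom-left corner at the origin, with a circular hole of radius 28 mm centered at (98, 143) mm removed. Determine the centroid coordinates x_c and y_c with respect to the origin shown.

x_c = 84.16 mm, y_c = 118.52 mm

plate: A = 170 × 240 = 40800.00, centroid at (85.00, 120.00).
hole: A = −π·28² = -2463.01, centroid at (98.00, 143.00).
ΣA = 38336.99 mm²
ΣAx_c = (40800.00)(85.00) + (-2463.01)(98.00) = 3226625.15 mm³
ΣAy_c = (40800.00)(120.00) + (-2463.01)(143.00) = 4543789.76 mm³
x_c = 3226625.15 / 38336.99 = 84.16 mm
y_c = 4543789.76 / 38336.99 = 118.52 mm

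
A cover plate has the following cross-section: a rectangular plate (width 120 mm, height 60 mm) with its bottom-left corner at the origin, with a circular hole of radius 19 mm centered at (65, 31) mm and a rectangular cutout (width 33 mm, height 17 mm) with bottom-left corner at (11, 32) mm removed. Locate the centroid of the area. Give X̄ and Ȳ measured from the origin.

plate: A = 120 × 60 = 7200.00, centroid at (60.00, 30.00).
hole 1: A = −π·19² = -1134.11, centroid at (65.00, 31.00).
hole 2: A = −(33 × 17) = -561.00, centroid at (27.50, 40.50).
ΣA = 5504.89 mm²
ΣAX̄ = (7200.00)(60.00) + (-1134.11)(65.00) + (-561.00)(27.50) = 342855.03 mm³
ΣAȲ = (7200.00)(30.00) + (-1134.11)(31.00) + (-561.00)(40.50) = 158121.94 mm³
X̄ = 342855.03 / 5504.89 = 62.28 mm
Ȳ = 158121.94 / 5504.89 = 28.72 mm

X̄ = 62.28 mm, Ȳ = 28.72 mm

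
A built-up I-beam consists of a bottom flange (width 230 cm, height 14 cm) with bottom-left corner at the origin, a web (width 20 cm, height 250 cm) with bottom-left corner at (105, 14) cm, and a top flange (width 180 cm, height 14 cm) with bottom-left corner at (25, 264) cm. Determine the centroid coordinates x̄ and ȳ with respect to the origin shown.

x̄ = 115.00 cm, ȳ = 130.40 cm

bottom flange: A = 230 × 14 = 3220.00, centroid at (115.00, 7.00).
web: A = 20 × 250 = 5000.00, centroid at (115.00, 139.00).
top flange: A = 180 × 14 = 2520.00, centroid at (115.00, 271.00).
ΣA = 10740.00 cm², ΣAx̄ = 1235100.00 cm³, ΣAȳ = 1400460.00 cm³.
x̄ = 1235100.00/10740.00 = 115.00 cm; ȳ = 1400460.00/10740.00 = 130.40 cm.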